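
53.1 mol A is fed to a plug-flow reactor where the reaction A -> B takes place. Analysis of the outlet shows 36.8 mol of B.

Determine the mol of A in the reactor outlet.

For B: n = n₀ + 1ξ → 36.8 = 0 + 1ξ, giving ξ = 36.8 mol.
Outlet amounts (n = n₀ + ν ξ):
  A: 53.1 − 1(36.8) = 16.3
  B: 0 + 1(36.8) = 36.8

16.3 mol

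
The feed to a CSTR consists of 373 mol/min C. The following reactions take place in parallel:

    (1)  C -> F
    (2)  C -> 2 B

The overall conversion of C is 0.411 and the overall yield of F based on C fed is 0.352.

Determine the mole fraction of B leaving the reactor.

Yield of F: 1ξ₁ / 373 = 0.352 → ξ₁ = 131.3 mol/min.
Conversion of C: 1ξ₁ + 1ξ₂ = 0.411 × 373 = 153.3 → ξ₂ = 22.01 mol/min.
Outlet amounts (n = n₀ + Σ ν·ξ):
  C: 373 − 1(131.3) − 1(22.01) = 219.7
  F: 0 + 1(131.3) = 131.3
  B: 0 + 2(22.01) = 44.01
Total out = 395 mol/min; y_B = 44.01 / 395 = 0.1114.

0.111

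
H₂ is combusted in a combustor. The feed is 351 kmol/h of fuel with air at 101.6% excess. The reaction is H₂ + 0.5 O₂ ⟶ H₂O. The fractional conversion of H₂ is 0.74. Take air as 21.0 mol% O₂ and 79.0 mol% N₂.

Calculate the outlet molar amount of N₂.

1330 kmol/h

Stoichiometric O₂ = 0.5 × 351 = 175.5 kmol/h; O₂ fed = 175.5 × 2.016 = 353.8 kmol/h.
N₂ fed = 353.8 × 79/21 = 1331 kmol/h.
Fuel reacted = 0.74 × 351 → ξ = 259.7 kmol/h.
Outlet (n = n₀ + ν ξ):
  H₂: 351 − 1(259.7) = 91.26
  O₂: 353.8 − 0.5(259.7) = 223.9
  N₂: 1331 (inert)
  H₂O: 0 + 1(259.7) = 259.7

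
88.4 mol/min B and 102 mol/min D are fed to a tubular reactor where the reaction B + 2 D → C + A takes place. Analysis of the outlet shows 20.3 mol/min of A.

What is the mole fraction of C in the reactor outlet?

For A: n = n₀ + 1ξ → 20.3 = 0 + 1ξ, giving ξ = 20.3 mol/min.
Outlet amounts (n = n₀ + ν ξ):
  B: 88.4 − 1(20.3) = 68.1
  D: 102 − 2(20.3) = 61.4
  C: 0 + 1(20.3) = 20.3
  A: 0 + 1(20.3) = 20.3
Total out = 170.1 mol/min; y_C = 20.3 / 170.1 = 0.1193.

0.119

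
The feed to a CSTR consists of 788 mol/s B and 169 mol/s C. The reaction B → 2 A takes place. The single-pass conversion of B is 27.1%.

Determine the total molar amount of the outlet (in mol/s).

B reacted = 0.271 × 788 = 213.5 mol/s; ν_B = −1, so ξ = 213.5/1 = 213.5 mol/s.
Outlet amounts (n = n₀ + ν ξ):
  B: 788 − 1(213.5) = 574.5
  A: 0 + 2(213.5) = 427.1
  C: 169 (inert)
Total out = 574.5 + 427.1 + 169 = 1171 mol/s.

1170 mol/s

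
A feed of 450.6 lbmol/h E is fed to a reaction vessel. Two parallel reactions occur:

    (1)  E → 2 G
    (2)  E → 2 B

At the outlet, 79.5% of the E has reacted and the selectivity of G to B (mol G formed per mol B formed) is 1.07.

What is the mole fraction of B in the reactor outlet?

0.428

Conversion of E: E consumed = 0.795 × 450.6 = 358.2 lbmol/h = 1ξ₁ + 1ξ₂.
Selectivity: 2ξ₁ / (2ξ₂) = 1.07 → ξ₁ = 1.07 ξ₂.
Substitute: (1·1.07 + 1) ξ₂ = 358.2 → ξ₂ = 173.1 lbmol/h, ξ₁ = 185.2 lbmol/h.
Outlet amounts (n = n₀ + Σ ν·ξ):
  E: 450.6 − 1(185.2) − 1(173.1) = 92.37
  G: 0 + 2(185.2) = 370.3
  B: 0 + 2(173.1) = 346.1
Total out = 808.8 lbmol/h; y_B = 346.1 / 808.8 = 0.4279.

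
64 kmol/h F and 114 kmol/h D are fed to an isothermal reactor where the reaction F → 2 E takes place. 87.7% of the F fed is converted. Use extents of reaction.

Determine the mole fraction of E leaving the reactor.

0.479

F reacted = 0.877 × 64 = 56.13 kmol/h; ν_F = −1, so ξ = 56.13/1 = 56.13 kmol/h.
Outlet amounts (n = n₀ + ν ξ):
  F: 64 − 1(56.13) = 7.872
  E: 0 + 2(56.13) = 112.3
  D: 114 (inert)
Total out = 234.1 kmol/h; y_E = 112.3 / 234.1 = 0.4795.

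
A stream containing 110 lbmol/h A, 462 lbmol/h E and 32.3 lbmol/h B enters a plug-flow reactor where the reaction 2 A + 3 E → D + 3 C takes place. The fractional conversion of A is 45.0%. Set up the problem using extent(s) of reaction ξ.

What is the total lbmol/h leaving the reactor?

580 lbmol/h

A reacted = 0.45 × 110 = 49.5 lbmol/h; ν_A = −2, so ξ = 49.5/2 = 24.75 lbmol/h.
Outlet amounts (n = n₀ + ν ξ):
  A: 110 − 2(24.75) = 60.5
  E: 462 − 3(24.75) = 387.8
  D: 0 + 1(24.75) = 24.75
  C: 0 + 3(24.75) = 74.25
  B: 32.3 (inert)
Total out = 60.5 + 387.8 + 24.75 + 74.25 + 32.3 = 579.5 lbmol/h.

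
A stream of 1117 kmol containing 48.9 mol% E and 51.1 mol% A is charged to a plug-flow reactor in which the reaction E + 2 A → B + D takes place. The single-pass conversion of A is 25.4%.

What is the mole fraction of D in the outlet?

0.0694

A reacted = 0.254 × 570.8 = 145 kmol; ν_A = −2, so ξ = 145/2 = 72.49 kmol.
Outlet amounts (n = n₀ + ν ξ):
  E: 546.2 − 1(72.49) = 473.7
  A: 570.8 − 2(72.49) = 425.8
  B: 0 + 1(72.49) = 72.49
  D: 0 + 1(72.49) = 72.49
Total out = 1045 kmol; y_D = 72.49 / 1045 = 0.0694.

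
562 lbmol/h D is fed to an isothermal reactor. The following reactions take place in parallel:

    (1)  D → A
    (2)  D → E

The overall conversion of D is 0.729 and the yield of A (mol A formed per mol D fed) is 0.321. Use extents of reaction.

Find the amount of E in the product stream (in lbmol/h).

Yield of A: 1ξ₁ / 562 = 0.321 → ξ₁ = 180.4 lbmol/h.
Conversion of D: 1ξ₁ + 1ξ₂ = 0.729 × 562 = 409.7 → ξ₂ = 229.3 lbmol/h.
Outlet amounts (n = n₀ + Σ ν·ξ):
  D: 562 − 1(180.4) − 1(229.3) = 152.3
  A: 0 + 1(180.4) = 180.4
  E: 0 + 1(229.3) = 229.3

229 lbmol/h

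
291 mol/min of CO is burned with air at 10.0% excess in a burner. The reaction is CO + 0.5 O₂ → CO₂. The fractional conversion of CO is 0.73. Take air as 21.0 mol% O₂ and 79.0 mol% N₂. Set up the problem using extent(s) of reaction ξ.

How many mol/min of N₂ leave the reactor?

Stoichiometric O₂ = 0.5 × 291 = 145.5 mol/min; O₂ fed = 145.5 × 1.100 = 160.1 mol/min.
N₂ fed = 160.1 × 79/21 = 602.1 mol/min.
Fuel reacted = 0.73 × 291 → ξ = 212.4 mol/min.
Outlet (n = n₀ + ν ξ):
  CO: 291 − 1(212.4) = 78.57
  O₂: 160.1 − 0.5(212.4) = 53.84
  N₂: 602.1 (inert)
  CO₂: 0 + 1(212.4) = 212.4

602 mol/min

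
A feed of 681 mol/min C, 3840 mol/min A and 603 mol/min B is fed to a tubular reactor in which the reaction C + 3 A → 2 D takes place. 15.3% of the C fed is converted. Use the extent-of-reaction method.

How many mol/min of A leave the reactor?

3530 mol/min

C reacted = 0.153 × 681 = 104.2 mol/min; ν_C = −1, so ξ = 104.2/1 = 104.2 mol/min.
Outlet amounts (n = n₀ + ν ξ):
  C: 681 − 1(104.2) = 576.8
  A: 3840 − 3(104.2) = 3527
  D: 0 + 2(104.2) = 208.4
  B: 603 (inert)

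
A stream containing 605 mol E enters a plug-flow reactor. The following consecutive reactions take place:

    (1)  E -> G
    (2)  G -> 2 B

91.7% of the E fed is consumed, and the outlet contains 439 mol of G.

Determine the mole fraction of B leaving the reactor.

Conversion of E: E consumed = 1ξ₁ = 0.917 × 605 → ξ₁ = 554.8 mol.
G balance: n_G = 0 + 1ξ₁ − 1ξ₂ = 439 → ξ₂ = (1·554.8 − 439)/1 = 115.8 mol.
Outlet amounts (n = n₀ + Σ ν·ξ):
  E: 605 − 1(554.8) = 50.22
  G: 0 + 1(554.8) − 1(115.8) = 439
  B: 0 + 2(115.8) = 231.6
Total out = 720.8 mol; y_B = 231.6 / 720.8 = 0.3213.

0.321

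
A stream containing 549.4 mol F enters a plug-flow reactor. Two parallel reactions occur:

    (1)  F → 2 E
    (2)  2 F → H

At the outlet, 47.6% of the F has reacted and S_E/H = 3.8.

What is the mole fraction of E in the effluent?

Conversion of F: F consumed = 0.476 × 549.4 = 261.5 mol = 1ξ₁ + 2ξ₂.
Selectivity: 2ξ₁ / (1ξ₂) = 3.8 → ξ₁ = 1.9 ξ₂.
Substitute: (1·1.9 + 2) ξ₂ = 261.5 → ξ₂ = 67.05 mol, ξ₁ = 127.4 mol.
Outlet amounts (n = n₀ + Σ ν·ξ):
  F: 549.4 − 1(127.4) − 2(67.05) = 287.9
  E: 0 + 2(127.4) = 254.8
  H: 0 + 1(67.05) = 67.05
Total out = 609.7 mol; y_E = 254.8 / 609.7 = 0.4179.

0.418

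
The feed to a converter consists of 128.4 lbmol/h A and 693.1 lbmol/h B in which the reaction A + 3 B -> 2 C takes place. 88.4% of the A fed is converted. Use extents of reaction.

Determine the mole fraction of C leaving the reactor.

0.382

A reacted = 0.884 × 128.4 = 113.5 lbmol/h; ν_A = −1, so ξ = 113.5/1 = 113.5 lbmol/h.
Outlet amounts (n = n₀ + ν ξ):
  A: 128.4 − 1(113.5) = 14.89
  B: 693.1 − 3(113.5) = 352.6
  C: 0 + 2(113.5) = 227
Total out = 594.5 lbmol/h; y_C = 227 / 594.5 = 0.3819.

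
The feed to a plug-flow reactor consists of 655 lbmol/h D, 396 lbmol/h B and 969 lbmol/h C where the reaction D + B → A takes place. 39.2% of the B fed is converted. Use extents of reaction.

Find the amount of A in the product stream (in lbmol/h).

155 lbmol/h

B reacted = 0.392 × 396 = 155.2 lbmol/h; ν_B = −1, so ξ = 155.2/1 = 155.2 lbmol/h.
Outlet amounts (n = n₀ + ν ξ):
  D: 655 − 1(155.2) = 499.8
  B: 396 − 1(155.2) = 240.8
  A: 0 + 1(155.2) = 155.2
  C: 969 (inert)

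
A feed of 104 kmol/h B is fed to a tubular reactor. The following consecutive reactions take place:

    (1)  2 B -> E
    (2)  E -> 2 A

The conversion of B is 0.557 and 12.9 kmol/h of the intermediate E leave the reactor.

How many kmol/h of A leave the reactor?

Conversion of B: B consumed = 2ξ₁ = 0.557 × 104 → ξ₁ = 28.96 kmol/h.
E balance: n_E = 0 + 1ξ₁ − 1ξ₂ = 12.9 → ξ₂ = (1·28.96 − 12.9)/1 = 16.06 kmol/h.
Outlet amounts (n = n₀ + Σ ν·ξ):
  B: 104 − 2(28.96) = 46.07
  E: 0 + 1(28.96) − 1(16.06) = 12.9
  A: 0 + 2(16.06) = 32.13

32.1 kmol/h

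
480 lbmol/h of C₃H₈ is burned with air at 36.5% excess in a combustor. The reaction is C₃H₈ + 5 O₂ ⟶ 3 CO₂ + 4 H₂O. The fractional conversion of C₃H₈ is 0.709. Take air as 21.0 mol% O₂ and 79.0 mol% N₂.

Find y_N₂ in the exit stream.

Stoichiometric O₂ = 5 × 480 = 2400 lbmol/h; O₂ fed = 2400 × 1.365 = 3276 lbmol/h.
N₂ fed = 3276 × 79/21 = 12320 lbmol/h.
Fuel reacted = 0.709 × 480 → ξ = 340.3 lbmol/h.
Outlet (n = n₀ + ν ξ):
  C₃H₈: 480 − 1(340.3) = 139.7
  O₂: 3276 − 5(340.3) = 1574
  N₂: 12320 (inert)
  CO₂: 0 + 3(340.3) = 1021
  H₂O: 0 + 4(340.3) = 1361
Total out = 16420 lbmol/h; y_N₂ = 12320 / 16420 = 0.7505.

0.751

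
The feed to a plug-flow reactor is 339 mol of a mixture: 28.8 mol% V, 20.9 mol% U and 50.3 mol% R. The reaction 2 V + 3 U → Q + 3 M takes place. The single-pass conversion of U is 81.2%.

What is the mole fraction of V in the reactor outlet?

0.185

U reacted = 0.812 × 70.85 = 57.53 mol; ν_U = −3, so ξ = 57.53/3 = 19.18 mol.
Outlet amounts (n = n₀ + ν ξ):
  V: 97.63 − 2(19.18) = 59.28
  U: 70.85 − 3(19.18) = 13.32
  Q: 0 + 1(19.18) = 19.18
  M: 0 + 3(19.18) = 57.53
  R: 170.5 (inert)
Total out = 319.8 mol; y_V = 59.28 / 319.8 = 0.1853.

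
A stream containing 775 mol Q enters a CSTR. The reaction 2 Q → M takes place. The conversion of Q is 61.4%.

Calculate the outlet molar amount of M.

238 mol

Q reacted = 0.614 × 775 = 475.8 mol; ν_Q = −2, so ξ = 475.8/2 = 237.9 mol.
Outlet amounts (n = n₀ + ν ξ):
  Q: 775 − 2(237.9) = 299.2
  M: 0 + 1(237.9) = 237.9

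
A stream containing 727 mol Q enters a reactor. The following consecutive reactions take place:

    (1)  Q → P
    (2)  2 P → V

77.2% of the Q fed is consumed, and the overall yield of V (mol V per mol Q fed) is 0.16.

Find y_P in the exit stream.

Conversion of Q: Q consumed = 1ξ₁ = 0.772 × 727 → ξ₁ = 561.2 mol.
Yield of V: 1ξ₂ / 727 = 0.16 → ξ₂ = 116.3 mol.
Outlet amounts (n = n₀ + Σ ν·ξ):
  Q: 727 − 1(561.2) = 165.8
  P: 0 + 1(561.2) − 2(116.3) = 328.6
  V: 0 + 1(116.3) = 116.3
Total out = 610.7 mol; y_P = 328.6 / 610.7 = 0.5381.

0.538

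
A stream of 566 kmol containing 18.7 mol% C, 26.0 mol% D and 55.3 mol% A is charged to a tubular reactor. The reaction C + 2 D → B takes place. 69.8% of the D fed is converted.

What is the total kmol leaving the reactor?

D reacted = 0.698 × 147.2 = 102.7 kmol; ν_D = −2, so ξ = 102.7/2 = 51.36 kmol.
Outlet amounts (n = n₀ + ν ξ):
  C: 105.8 − 1(51.36) = 54.48
  D: 147.2 − 2(51.36) = 44.44
  B: 0 + 1(51.36) = 51.36
  A: 313 (inert)
Total out = 54.48 + 44.44 + 51.36 + 313 = 463.3 kmol.

463 kmol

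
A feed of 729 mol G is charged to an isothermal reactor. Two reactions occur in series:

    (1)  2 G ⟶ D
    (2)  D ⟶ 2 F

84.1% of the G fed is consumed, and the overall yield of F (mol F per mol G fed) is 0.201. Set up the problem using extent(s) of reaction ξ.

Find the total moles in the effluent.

Conversion of G: G consumed = 2ξ₁ = 0.841 × 729 → ξ₁ = 306.5 mol.
Yield of F: 2ξ₂ / 729 = 0.201 → ξ₂ = 73.26 mol.
Outlet amounts (n = n₀ + Σ ν·ξ):
  G: 729 − 2(306.5) = 115.9
  D: 0 + 1(306.5) − 1(73.26) = 233.3
  F: 0 + 2(73.26) = 146.5
Total out = 115.9 + 233.3 + 146.5 = 495.7 mol.

496 mol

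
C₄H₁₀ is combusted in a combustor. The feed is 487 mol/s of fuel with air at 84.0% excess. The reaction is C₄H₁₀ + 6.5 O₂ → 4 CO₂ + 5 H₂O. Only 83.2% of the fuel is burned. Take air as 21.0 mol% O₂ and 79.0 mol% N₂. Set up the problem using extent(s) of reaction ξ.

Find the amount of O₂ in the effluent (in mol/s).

Stoichiometric O₂ = 6.5 × 487 = 3166 mol/s; O₂ fed = 3166 × 1.840 = 5825 mol/s.
N₂ fed = 5825 × 79/21 = 21910 mol/s.
Fuel reacted = 0.832 × 487 → ξ = 405.2 mol/s.
Outlet (n = n₀ + ν ξ):
  C₄H₁₀: 487 − 1(405.2) = 81.82
  O₂: 5825 − 6.5(405.2) = 3191
  N₂: 21910 (inert)
  CO₂: 0 + 4(405.2) = 1621
  H₂O: 0 + 5(405.2) = 2026

3190 mol/s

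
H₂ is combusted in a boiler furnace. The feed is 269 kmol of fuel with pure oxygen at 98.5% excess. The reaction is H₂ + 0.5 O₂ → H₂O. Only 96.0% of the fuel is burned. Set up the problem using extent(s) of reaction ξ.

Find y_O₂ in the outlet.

0.339

Stoichiometric O₂ = 0.5 × 269 = 134.5 kmol; O₂ fed = 134.5 × 1.985 = 267 kmol.
Fuel reacted = 0.96 × 269 → ξ = 258.2 kmol.
Outlet (n = n₀ + ν ξ):
  H₂: 269 − 1(258.2) = 10.76
  O₂: 267 − 0.5(258.2) = 137.9
  H₂O: 0 + 1(258.2) = 258.2
Total out = 406.9 kmol; y_O₂ = 137.9 / 406.9 = 0.3388.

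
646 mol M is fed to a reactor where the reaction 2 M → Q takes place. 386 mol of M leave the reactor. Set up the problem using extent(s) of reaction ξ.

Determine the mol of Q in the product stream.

For M: n = n₀ − 2ξ → 386 = 646 − 2ξ, giving ξ = 130 mol.
Outlet amounts (n = n₀ + ν ξ):
  M: 646 − 2(130) = 386
  Q: 0 + 1(130) = 130

130 mol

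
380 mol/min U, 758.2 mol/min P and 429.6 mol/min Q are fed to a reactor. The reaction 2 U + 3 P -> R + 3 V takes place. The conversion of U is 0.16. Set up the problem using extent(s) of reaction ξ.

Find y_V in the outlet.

U reacted = 0.16 × 380 = 60.8 mol/min; ν_U = −2, so ξ = 60.8/2 = 30.4 mol/min.
Outlet amounts (n = n₀ + ν ξ):
  U: 380 − 2(30.4) = 319.2
  P: 758.2 − 3(30.4) = 667
  R: 0 + 1(30.4) = 30.4
  V: 0 + 3(30.4) = 91.2
  Q: 429.6 (inert)
Total out = 1537 mol/min; y_V = 91.2 / 1537 = 0.05932.

0.0593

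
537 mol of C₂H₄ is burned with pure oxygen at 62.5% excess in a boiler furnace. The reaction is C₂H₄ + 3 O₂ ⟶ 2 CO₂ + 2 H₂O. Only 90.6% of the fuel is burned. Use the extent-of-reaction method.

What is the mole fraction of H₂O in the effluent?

0.308

Stoichiometric O₂ = 3 × 537 = 1611 mol; O₂ fed = 1611 × 1.625 = 2618 mol.
Fuel reacted = 0.906 × 537 → ξ = 486.5 mol.
Outlet (n = n₀ + ν ξ):
  C₂H₄: 537 − 1(486.5) = 50.48
  O₂: 2618 − 3(486.5) = 1158
  CO₂: 0 + 2(486.5) = 973
  H₂O: 0 + 2(486.5) = 973
Total out = 3155 mol; y_H₂O = 973 / 3155 = 0.3084.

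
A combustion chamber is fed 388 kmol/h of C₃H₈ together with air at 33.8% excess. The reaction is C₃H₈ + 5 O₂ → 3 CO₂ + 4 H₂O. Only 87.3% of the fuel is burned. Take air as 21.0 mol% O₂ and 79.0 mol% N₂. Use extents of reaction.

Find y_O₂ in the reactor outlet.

Stoichiometric O₂ = 5 × 388 = 1940 kmol/h; O₂ fed = 1940 × 1.338 = 2596 kmol/h.
N₂ fed = 2596 × 79/21 = 9765 kmol/h.
Fuel reacted = 0.873 × 388 → ξ = 338.7 kmol/h.
Outlet (n = n₀ + ν ξ):
  C₃H₈: 388 − 1(338.7) = 49.28
  O₂: 2596 − 5(338.7) = 902.1
  N₂: 9765 (inert)
  CO₂: 0 + 3(338.7) = 1016
  H₂O: 0 + 4(338.7) = 1355
Total out = 13090 kmol/h; y_O₂ = 902.1 / 13090 = 0.06893.

0.0689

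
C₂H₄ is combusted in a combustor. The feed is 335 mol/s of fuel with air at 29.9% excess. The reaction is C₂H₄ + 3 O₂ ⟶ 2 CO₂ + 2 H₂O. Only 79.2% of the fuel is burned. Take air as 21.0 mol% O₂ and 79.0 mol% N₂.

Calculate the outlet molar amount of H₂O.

531 mol/s

Stoichiometric O₂ = 3 × 335 = 1005 mol/s; O₂ fed = 1005 × 1.299 = 1305 mol/s.
N₂ fed = 1305 × 79/21 = 4911 mol/s.
Fuel reacted = 0.792 × 335 → ξ = 265.3 mol/s.
Outlet (n = n₀ + ν ξ):
  C₂H₄: 335 − 1(265.3) = 69.68
  O₂: 1305 − 3(265.3) = 509.5
  N₂: 4911 (inert)
  CO₂: 0 + 2(265.3) = 530.6
  H₂O: 0 + 2(265.3) = 530.6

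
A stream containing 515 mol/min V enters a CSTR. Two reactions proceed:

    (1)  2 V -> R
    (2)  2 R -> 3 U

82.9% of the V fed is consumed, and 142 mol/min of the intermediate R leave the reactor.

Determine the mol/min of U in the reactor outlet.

Conversion of V: V consumed = 2ξ₁ = 0.829 × 515 → ξ₁ = 213.5 mol/min.
R balance: n_R = 0 + 1ξ₁ − 2ξ₂ = 142 → ξ₂ = (1·213.5 − 142)/2 = 35.73 mol/min.
Outlet amounts (n = n₀ + Σ ν·ξ):
  V: 515 − 2(213.5) = 88.06
  R: 0 + 1(213.5) − 2(35.73) = 142
  U: 0 + 3(35.73) = 107.2

107 mol/min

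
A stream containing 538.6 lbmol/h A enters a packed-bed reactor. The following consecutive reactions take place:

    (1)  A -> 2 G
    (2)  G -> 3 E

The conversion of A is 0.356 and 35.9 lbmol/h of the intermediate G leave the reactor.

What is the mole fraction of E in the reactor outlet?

0.731

Conversion of A: A consumed = 1ξ₁ = 0.356 × 538.6 → ξ₁ = 191.7 lbmol/h.
G balance: n_G = 0 + 2ξ₁ − 1ξ₂ = 35.9 → ξ₂ = (2·191.7 − 35.9)/1 = 347.6 lbmol/h.
Outlet amounts (n = n₀ + Σ ν·ξ):
  A: 538.6 − 1(191.7) = 346.9
  G: 0 + 2(191.7) − 1(347.6) = 35.9
  E: 0 + 3(347.6) = 1043
Total out = 1426 lbmol/h; y_E = 1043 / 1426 = 0.7315.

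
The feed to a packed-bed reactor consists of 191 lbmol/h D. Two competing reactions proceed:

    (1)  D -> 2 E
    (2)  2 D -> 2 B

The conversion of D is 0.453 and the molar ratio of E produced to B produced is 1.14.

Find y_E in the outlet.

0.282

Conversion of D: D consumed = 0.453 × 191 = 86.52 lbmol/h = 1ξ₁ + 2ξ₂.
Selectivity: 2ξ₁ / (2ξ₂) = 1.14 → ξ₁ = 1.14 ξ₂.
Substitute: (1·1.14 + 2) ξ₂ = 86.52 → ξ₂ = 27.56 lbmol/h, ξ₁ = 31.41 lbmol/h.
Outlet amounts (n = n₀ + Σ ν·ξ):
  D: 191 − 1(31.41) − 2(27.56) = 104.5
  E: 0 + 2(31.41) = 62.83
  B: 0 + 2(27.56) = 55.11
Total out = 222.4 lbmol/h; y_E = 62.83 / 222.4 = 0.2825.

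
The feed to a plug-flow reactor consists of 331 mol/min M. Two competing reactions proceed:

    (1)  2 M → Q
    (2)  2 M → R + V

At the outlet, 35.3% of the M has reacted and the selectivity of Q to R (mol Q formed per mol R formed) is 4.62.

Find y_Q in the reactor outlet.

0.17

Conversion of M: M consumed = 0.353 × 331 = 116.8 mol/min = 2ξ₁ + 2ξ₂.
Selectivity: 1ξ₁ / (1ξ₂) = 4.62 → ξ₁ = 4.62 ξ₂.
Substitute: (2·4.62 + 2) ξ₂ = 116.8 → ξ₂ = 10.4 mol/min, ξ₁ = 48.03 mol/min.
Outlet amounts (n = n₀ + Σ ν·ξ):
  M: 331 − 2(48.03) − 2(10.4) = 214.2
  Q: 0 + 1(48.03) = 48.03
  R: 0 + 1(10.4) = 10.4
  V: 0 + 1(10.4) = 10.4
Total out = 283 mol/min; y_Q = 48.03 / 283 = 0.1697.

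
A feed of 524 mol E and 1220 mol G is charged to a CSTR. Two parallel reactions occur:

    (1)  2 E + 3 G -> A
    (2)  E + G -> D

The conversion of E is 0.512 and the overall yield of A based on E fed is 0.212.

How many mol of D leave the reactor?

Yield of A: 1ξ₁ / 524 = 0.212 → ξ₁ = 111.1 mol.
Conversion of E: 2ξ₁ + 1ξ₂ = 0.512 × 524 = 268.3 → ξ₂ = 46.11 mol.
Outlet amounts (n = n₀ + Σ ν·ξ):
  E: 524 − 2(111.1) − 1(46.11) = 255.7
  G: 1220 − 3(111.1) − 1(46.11) = 840.6
  A: 0 + 1(111.1) = 111.1
  D: 0 + 1(46.11) = 46.11

46.1 mol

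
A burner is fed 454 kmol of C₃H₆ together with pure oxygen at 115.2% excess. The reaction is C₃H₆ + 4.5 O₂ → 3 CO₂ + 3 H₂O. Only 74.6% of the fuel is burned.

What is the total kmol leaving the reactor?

5020 kmol

Stoichiometric O₂ = 4.5 × 454 = 2043 kmol; O₂ fed = 2043 × 2.152 = 4397 kmol.
Fuel reacted = 0.746 × 454 → ξ = 338.7 kmol.
Outlet (n = n₀ + ν ξ):
  C₃H₆: 454 − 1(338.7) = 115.3
  O₂: 4397 − 4.5(338.7) = 2872
  CO₂: 0 + 3(338.7) = 1016
  H₂O: 0 + 3(338.7) = 1016
Total out = 115.3 + 2872 + 1016 + 1016 = 5020 kmol.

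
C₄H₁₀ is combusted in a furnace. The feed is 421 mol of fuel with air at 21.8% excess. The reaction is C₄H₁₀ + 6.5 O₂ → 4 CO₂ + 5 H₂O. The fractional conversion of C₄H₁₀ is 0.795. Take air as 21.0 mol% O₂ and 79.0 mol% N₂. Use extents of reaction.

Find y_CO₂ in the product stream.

0.0797

Stoichiometric O₂ = 6.5 × 421 = 2736 mol; O₂ fed = 2736 × 1.218 = 3333 mol.
N₂ fed = 3333 × 79/21 = 12540 mol.
Fuel reacted = 0.795 × 421 → ξ = 334.7 mol.
Outlet (n = n₀ + ν ξ):
  C₄H₁₀: 421 − 1(334.7) = 86.31
  O₂: 3333 − 6.5(334.7) = 1158
  N₂: 12540 (inert)
  CO₂: 0 + 4(334.7) = 1339
  H₂O: 0 + 5(334.7) = 1673
Total out = 16790 mol; y_CO₂ = 1339 / 16790 = 0.07971.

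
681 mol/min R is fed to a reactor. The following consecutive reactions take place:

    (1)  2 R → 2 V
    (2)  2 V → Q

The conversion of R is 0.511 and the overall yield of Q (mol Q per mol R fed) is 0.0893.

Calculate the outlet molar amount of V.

226 mol/min

Conversion of R: R consumed = 2ξ₁ = 0.511 × 681 → ξ₁ = 174 mol/min.
Yield of Q: 1ξ₂ / 681 = 0.0893 → ξ₂ = 60.81 mol/min.
Outlet amounts (n = n₀ + Σ ν·ξ):
  R: 681 − 2(174) = 333
  V: 0 + 2(174) − 2(60.81) = 226.4
  Q: 0 + 1(60.81) = 60.81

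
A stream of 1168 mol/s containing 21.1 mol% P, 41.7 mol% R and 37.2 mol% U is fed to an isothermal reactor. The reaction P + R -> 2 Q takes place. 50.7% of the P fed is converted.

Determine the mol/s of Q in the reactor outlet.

P reacted = 0.507 × 246.4 = 124.9 mol/s; ν_P = −1, so ξ = 124.9/1 = 124.9 mol/s.
Outlet amounts (n = n₀ + ν ξ):
  P: 246.4 − 1(124.9) = 121.5
  R: 487.1 − 1(124.9) = 362.1
  Q: 0 + 2(124.9) = 249.9
  U: 434.5 (inert)

250 mol/s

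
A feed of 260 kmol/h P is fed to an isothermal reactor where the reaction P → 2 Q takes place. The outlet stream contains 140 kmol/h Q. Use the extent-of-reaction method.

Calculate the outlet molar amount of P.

For Q: n = n₀ + 2ξ → 140 = 0 + 2ξ, giving ξ = 70 kmol/h.
Outlet amounts (n = n₀ + ν ξ):
  P: 260 − 1(70) = 190
  Q: 0 + 2(70) = 140

190 kmol/h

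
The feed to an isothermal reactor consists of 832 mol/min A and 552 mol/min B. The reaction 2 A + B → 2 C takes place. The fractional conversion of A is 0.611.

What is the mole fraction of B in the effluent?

0.264

A reacted = 0.611 × 832 = 508.4 mol/min; ν_A = −2, so ξ = 508.4/2 = 254.2 mol/min.
Outlet amounts (n = n₀ + ν ξ):
  A: 832 − 2(254.2) = 323.6
  B: 552 − 1(254.2) = 297.8
  C: 0 + 2(254.2) = 508.4
Total out = 1130 mol/min; y_B = 297.8 / 1130 = 0.2636.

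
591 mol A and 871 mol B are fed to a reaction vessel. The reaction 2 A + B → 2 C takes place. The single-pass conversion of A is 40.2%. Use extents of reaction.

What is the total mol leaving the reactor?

A reacted = 0.402 × 591 = 237.6 mol; ν_A = −2, so ξ = 237.6/2 = 118.8 mol.
Outlet amounts (n = n₀ + ν ξ):
  A: 591 − 2(118.8) = 353.4
  B: 871 − 1(118.8) = 752.2
  C: 0 + 2(118.8) = 237.6
Total out = 353.4 + 752.2 + 237.6 = 1343 mol.

1340 mol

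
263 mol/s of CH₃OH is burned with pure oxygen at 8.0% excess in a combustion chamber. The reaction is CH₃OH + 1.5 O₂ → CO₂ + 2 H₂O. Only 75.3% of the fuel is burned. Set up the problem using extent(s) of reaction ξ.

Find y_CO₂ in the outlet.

Stoichiometric O₂ = 1.5 × 263 = 394.5 mol/s; O₂ fed = 394.5 × 1.080 = 426.1 mol/s.
Fuel reacted = 0.753 × 263 → ξ = 198 mol/s.
Outlet (n = n₀ + ν ξ):
  CH₃OH: 263 − 1(198) = 64.96
  O₂: 426.1 − 1.5(198) = 129
  CO₂: 0 + 1(198) = 198
  H₂O: 0 + 2(198) = 396.1
Total out = 788.1 mol/s; y_CO₂ = 198 / 788.1 = 0.2513.

0.251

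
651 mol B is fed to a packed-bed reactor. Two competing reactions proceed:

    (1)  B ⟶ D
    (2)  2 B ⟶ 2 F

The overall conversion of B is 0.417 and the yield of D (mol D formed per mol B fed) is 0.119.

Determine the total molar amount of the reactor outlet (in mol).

Yield of D: 1ξ₁ / 651 = 0.119 → ξ₁ = 77.47 mol.
Conversion of B: 1ξ₁ + 2ξ₂ = 0.417 × 651 = 271.5 → ξ₂ = 97 mol.
Outlet amounts (n = n₀ + Σ ν·ξ):
  B: 651 − 1(77.47) − 2(97) = 379.5
  D: 0 + 1(77.47) = 77.47
  F: 0 + 2(97) = 194
Total out = 379.5 + 77.47 + 194 = 651 mol.

651 mol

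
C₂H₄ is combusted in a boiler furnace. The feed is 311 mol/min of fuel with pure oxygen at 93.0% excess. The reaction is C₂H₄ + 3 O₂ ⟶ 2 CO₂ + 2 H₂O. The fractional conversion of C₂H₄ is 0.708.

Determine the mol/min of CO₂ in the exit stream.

440 mol/min

Stoichiometric O₂ = 3 × 311 = 933 mol/min; O₂ fed = 933 × 1.930 = 1801 mol/min.
Fuel reacted = 0.708 × 311 → ξ = 220.2 mol/min.
Outlet (n = n₀ + ν ξ):
  C₂H₄: 311 − 1(220.2) = 90.81
  O₂: 1801 − 3(220.2) = 1140
  CO₂: 0 + 2(220.2) = 440.4
  H₂O: 0 + 2(220.2) = 440.4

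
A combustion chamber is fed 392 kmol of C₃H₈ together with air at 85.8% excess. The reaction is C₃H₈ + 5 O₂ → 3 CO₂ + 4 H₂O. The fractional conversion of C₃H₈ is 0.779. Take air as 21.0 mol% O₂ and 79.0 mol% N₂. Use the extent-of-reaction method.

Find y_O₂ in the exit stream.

0.117

Stoichiometric O₂ = 5 × 392 = 1960 kmol; O₂ fed = 1960 × 1.858 = 3642 kmol.
N₂ fed = 3642 × 79/21 = 13700 kmol.
Fuel reacted = 0.779 × 392 → ξ = 305.4 kmol.
Outlet (n = n₀ + ν ξ):
  C₃H₈: 392 − 1(305.4) = 86.63
  O₂: 3642 − 5(305.4) = 2115
  N₂: 13700 (inert)
  CO₂: 0 + 3(305.4) = 916.1
  H₂O: 0 + 4(305.4) = 1221
Total out = 18040 kmol; y_O₂ = 2115 / 18040 = 0.1172.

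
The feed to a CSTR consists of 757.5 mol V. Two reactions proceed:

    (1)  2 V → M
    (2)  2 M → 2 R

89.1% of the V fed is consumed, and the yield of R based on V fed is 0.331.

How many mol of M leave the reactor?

Conversion of V: V consumed = 2ξ₁ = 0.891 × 757.5 → ξ₁ = 337.5 mol.
Yield of R: 2ξ₂ / 757.5 = 0.331 → ξ₂ = 125.4 mol.
Outlet amounts (n = n₀ + Σ ν·ξ):
  V: 757.5 − 2(337.5) = 82.57
  M: 0 + 1(337.5) − 2(125.4) = 86.73
  R: 0 + 2(125.4) = 250.7

86.7 mol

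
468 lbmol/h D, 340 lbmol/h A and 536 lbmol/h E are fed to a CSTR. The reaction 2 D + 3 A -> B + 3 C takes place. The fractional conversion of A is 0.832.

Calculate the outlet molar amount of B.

94.3 lbmol/h

A reacted = 0.832 × 340 = 282.9 lbmol/h; ν_A = −3, so ξ = 282.9/3 = 94.29 lbmol/h.
Outlet amounts (n = n₀ + ν ξ):
  D: 468 − 2(94.29) = 279.4
  A: 340 − 3(94.29) = 57.12
  B: 0 + 1(94.29) = 94.29
  C: 0 + 3(94.29) = 282.9
  E: 536 (inert)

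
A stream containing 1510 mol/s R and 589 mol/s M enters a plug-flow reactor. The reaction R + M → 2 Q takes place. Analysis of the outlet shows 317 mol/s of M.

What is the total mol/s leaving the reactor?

2100 mol/s

For M: n = n₀ − 1ξ → 317 = 589 − 1ξ, giving ξ = 272 mol/s.
Outlet amounts (n = n₀ + ν ξ):
  R: 1510 − 1(272) = 1238
  M: 589 − 1(272) = 317
  Q: 0 + 2(272) = 544
Total out = 1238 + 317 + 544 = 2099 mol/s.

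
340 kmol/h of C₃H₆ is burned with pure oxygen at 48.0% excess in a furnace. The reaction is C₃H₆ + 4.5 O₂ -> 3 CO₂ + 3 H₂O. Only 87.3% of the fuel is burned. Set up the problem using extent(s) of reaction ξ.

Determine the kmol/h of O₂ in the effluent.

929 kmol/h

Stoichiometric O₂ = 4.5 × 340 = 1530 kmol/h; O₂ fed = 1530 × 1.480 = 2264 kmol/h.
Fuel reacted = 0.873 × 340 → ξ = 296.8 kmol/h.
Outlet (n = n₀ + ν ξ):
  C₃H₆: 340 − 1(296.8) = 43.18
  O₂: 2264 − 4.5(296.8) = 928.7
  CO₂: 0 + 3(296.8) = 890.5
  H₂O: 0 + 3(296.8) = 890.5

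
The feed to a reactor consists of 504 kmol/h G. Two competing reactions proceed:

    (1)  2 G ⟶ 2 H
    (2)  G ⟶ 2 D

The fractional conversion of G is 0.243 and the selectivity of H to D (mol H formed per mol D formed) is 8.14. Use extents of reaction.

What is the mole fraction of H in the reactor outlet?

0.226

Conversion of G: G consumed = 0.243 × 504 = 122.5 kmol/h = 2ξ₁ + 1ξ₂.
Selectivity: 2ξ₁ / (2ξ₂) = 8.14 → ξ₁ = 8.14 ξ₂.
Substitute: (2·8.14 + 1) ξ₂ = 122.5 → ξ₂ = 7.087 kmol/h, ξ₁ = 57.69 kmol/h.
Outlet amounts (n = n₀ + Σ ν·ξ):
  G: 504 − 2(57.69) − 1(7.087) = 381.5
  H: 0 + 2(57.69) = 115.4
  D: 0 + 2(7.087) = 14.17
Total out = 511.1 kmol/h; y_H = 115.4 / 511.1 = 0.2258.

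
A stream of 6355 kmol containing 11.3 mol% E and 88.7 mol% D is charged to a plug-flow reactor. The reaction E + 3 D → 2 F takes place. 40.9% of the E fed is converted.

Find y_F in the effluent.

E reacted = 0.409 × 718.1 = 293.7 kmol; ν_E = −1, so ξ = 293.7/1 = 293.7 kmol.
Outlet amounts (n = n₀ + ν ξ):
  E: 718.1 − 1(293.7) = 424.4
  D: 5637 − 3(293.7) = 4756
  F: 0 + 2(293.7) = 587.4
Total out = 5768 kmol; y_F = 587.4 / 5768 = 0.1018.

0.102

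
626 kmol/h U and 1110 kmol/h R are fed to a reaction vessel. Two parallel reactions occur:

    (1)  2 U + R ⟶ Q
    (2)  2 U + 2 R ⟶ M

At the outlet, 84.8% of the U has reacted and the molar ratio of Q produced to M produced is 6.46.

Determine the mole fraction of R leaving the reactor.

0.692

Conversion of U: U consumed = 0.848 × 626 = 530.8 kmol/h = 2ξ₁ + 2ξ₂.
Selectivity: 1ξ₁ / (1ξ₂) = 6.46 → ξ₁ = 6.46 ξ₂.
Substitute: (2·6.46 + 2) ξ₂ = 530.8 → ξ₂ = 35.58 kmol/h, ξ₁ = 229.8 kmol/h.
Outlet amounts (n = n₀ + Σ ν·ξ):
  U: 626 − 2(229.8) − 2(35.58) = 95.15
  R: 1110 − 1(229.8) − 2(35.58) = 809
  Q: 0 + 1(229.8) = 229.8
  M: 0 + 1(35.58) = 35.58
Total out = 1170 kmol/h; y_R = 809 / 1170 = 0.6917.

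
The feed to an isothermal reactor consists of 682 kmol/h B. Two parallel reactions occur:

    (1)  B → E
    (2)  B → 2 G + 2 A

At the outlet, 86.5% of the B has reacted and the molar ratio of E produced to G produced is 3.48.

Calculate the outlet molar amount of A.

Conversion of B: B consumed = 0.865 × 682 = 589.9 kmol/h = 1ξ₁ + 1ξ₂.
Selectivity: 1ξ₁ / (2ξ₂) = 3.48 → ξ₁ = 6.96 ξ₂.
Substitute: (1·6.96 + 1) ξ₂ = 589.9 → ξ₂ = 74.11 kmol/h, ξ₁ = 515.8 kmol/h.
Outlet amounts (n = n₀ + Σ ν·ξ):
  B: 682 − 1(515.8) − 1(74.11) = 92.07
  E: 0 + 1(515.8) = 515.8
  G: 0 + 2(74.11) = 148.2
  A: 0 + 2(74.11) = 148.2

148 kmol/h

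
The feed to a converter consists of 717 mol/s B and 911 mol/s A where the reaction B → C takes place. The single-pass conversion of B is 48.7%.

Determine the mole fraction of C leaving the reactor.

0.214

B reacted = 0.487 × 717 = 349.2 mol/s; ν_B = −1, so ξ = 349.2/1 = 349.2 mol/s.
Outlet amounts (n = n₀ + ν ξ):
  B: 717 − 1(349.2) = 367.8
  C: 0 + 1(349.2) = 349.2
  A: 911 (inert)
Total out = 1628 mol/s; y_C = 349.2 / 1628 = 0.2145.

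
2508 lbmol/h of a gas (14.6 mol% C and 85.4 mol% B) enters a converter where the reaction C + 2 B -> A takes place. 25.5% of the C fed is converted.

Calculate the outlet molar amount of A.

93.4 lbmol/h

C reacted = 0.255 × 366.2 = 93.37 lbmol/h; ν_C = −1, so ξ = 93.37/1 = 93.37 lbmol/h.
Outlet amounts (n = n₀ + ν ξ):
  C: 366.2 − 1(93.37) = 272.8
  B: 2142 − 2(93.37) = 1955
  A: 0 + 1(93.37) = 93.37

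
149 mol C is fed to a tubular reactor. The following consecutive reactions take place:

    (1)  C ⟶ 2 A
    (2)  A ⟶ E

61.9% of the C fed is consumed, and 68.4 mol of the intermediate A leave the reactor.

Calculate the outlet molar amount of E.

116 mol

Conversion of C: C consumed = 1ξ₁ = 0.619 × 149 → ξ₁ = 92.23 mol.
A balance: n_A = 0 + 2ξ₁ − 1ξ₂ = 68.4 → ξ₂ = (2·92.23 − 68.4)/1 = 116.1 mol.
Outlet amounts (n = n₀ + Σ ν·ξ):
  C: 149 − 1(92.23) = 56.77
  A: 0 + 2(92.23) − 1(116.1) = 68.4
  E: 0 + 1(116.1) = 116.1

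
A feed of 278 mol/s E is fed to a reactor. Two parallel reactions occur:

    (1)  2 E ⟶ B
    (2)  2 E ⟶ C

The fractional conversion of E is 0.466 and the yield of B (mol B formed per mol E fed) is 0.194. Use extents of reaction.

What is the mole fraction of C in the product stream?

Yield of B: 1ξ₁ / 278 = 0.194 → ξ₁ = 53.93 mol/s.
Conversion of E: 2ξ₁ + 2ξ₂ = 0.466 × 278 = 129.5 → ξ₂ = 10.84 mol/s.
Outlet amounts (n = n₀ + Σ ν·ξ):
  E: 278 − 2(53.93) − 2(10.84) = 148.5
  B: 0 + 1(53.93) = 53.93
  C: 0 + 1(10.84) = 10.84
Total out = 213.2 mol/s; y_C = 10.84 / 213.2 = 0.05085.

0.0508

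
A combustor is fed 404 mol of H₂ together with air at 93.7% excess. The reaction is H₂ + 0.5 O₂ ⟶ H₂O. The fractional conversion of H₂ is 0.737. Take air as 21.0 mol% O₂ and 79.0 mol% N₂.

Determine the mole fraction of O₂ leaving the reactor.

Stoichiometric O₂ = 0.5 × 404 = 202 mol; O₂ fed = 202 × 1.937 = 391.3 mol.
N₂ fed = 391.3 × 79/21 = 1472 mol.
Fuel reacted = 0.737 × 404 → ξ = 297.7 mol.
Outlet (n = n₀ + ν ξ):
  H₂: 404 − 1(297.7) = 106.3
  O₂: 391.3 − 0.5(297.7) = 242.4
  N₂: 1472 (inert)
  H₂O: 0 + 1(297.7) = 297.7
Total out = 2118 mol; y_O₂ = 242.4 / 2118 = 0.1144.

0.114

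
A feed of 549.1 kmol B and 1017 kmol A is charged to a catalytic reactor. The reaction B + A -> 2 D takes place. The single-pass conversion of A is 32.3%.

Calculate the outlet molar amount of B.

221 kmol

A reacted = 0.323 × 1017 = 328.5 kmol; ν_A = −1, so ξ = 328.5/1 = 328.5 kmol.
Outlet amounts (n = n₀ + ν ξ):
  B: 549.1 − 1(328.5) = 220.6
  A: 1017 − 1(328.5) = 688.5
  D: 0 + 2(328.5) = 657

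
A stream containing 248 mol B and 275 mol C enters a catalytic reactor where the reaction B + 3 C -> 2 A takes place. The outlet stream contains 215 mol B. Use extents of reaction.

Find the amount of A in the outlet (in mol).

66 mol

For B: n = n₀ − 1ξ → 215 = 248 − 1ξ, giving ξ = 33 mol.
Outlet amounts (n = n₀ + ν ξ):
  B: 248 − 1(33) = 215
  C: 275 − 3(33) = 176
  A: 0 + 2(33) = 66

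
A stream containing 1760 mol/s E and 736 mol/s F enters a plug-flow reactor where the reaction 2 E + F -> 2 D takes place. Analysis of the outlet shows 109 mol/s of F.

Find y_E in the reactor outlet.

For F: n = n₀ − 1ξ → 109 = 736 − 1ξ, giving ξ = 627 mol/s.
Outlet amounts (n = n₀ + ν ξ):
  E: 1760 − 2(627) = 506
  F: 736 − 1(627) = 109
  D: 0 + 2(627) = 1254
Total out = 1869 mol/s; y_E = 506 / 1869 = 0.2707.

0.271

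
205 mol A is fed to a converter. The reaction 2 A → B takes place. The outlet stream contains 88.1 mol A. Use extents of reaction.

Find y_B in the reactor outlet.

For A: n = n₀ − 2ξ → 88.1 = 205 − 2ξ, giving ξ = 58.45 mol.
Outlet amounts (n = n₀ + ν ξ):
  A: 205 − 2(58.45) = 88.1
  B: 0 + 1(58.45) = 58.45
Total out = 146.6 mol; y_B = 58.45 / 146.6 = 0.3988.

0.399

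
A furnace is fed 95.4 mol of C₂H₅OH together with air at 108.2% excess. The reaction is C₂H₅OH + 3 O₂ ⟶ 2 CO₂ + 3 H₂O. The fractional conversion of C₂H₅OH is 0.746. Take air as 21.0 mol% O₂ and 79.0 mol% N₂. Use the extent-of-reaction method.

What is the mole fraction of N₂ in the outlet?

Stoichiometric O₂ = 3 × 95.4 = 286.2 mol; O₂ fed = 286.2 × 2.082 = 595.9 mol.
N₂ fed = 595.9 × 79/21 = 2242 mol.
Fuel reacted = 0.746 × 95.4 → ξ = 71.17 mol.
Outlet (n = n₀ + ν ξ):
  C₂H₅OH: 95.4 − 1(71.17) = 24.23
  O₂: 595.9 − 3(71.17) = 382.4
  N₂: 2242 (inert)
  CO₂: 0 + 2(71.17) = 142.3
  H₂O: 0 + 3(71.17) = 213.5
Total out = 3004 mol; y_N₂ = 2242 / 3004 = 0.7462.

0.746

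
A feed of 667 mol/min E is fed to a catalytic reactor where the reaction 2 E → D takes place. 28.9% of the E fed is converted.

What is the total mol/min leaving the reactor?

E reacted = 0.289 × 667 = 192.8 mol/min; ν_E = −2, so ξ = 192.8/2 = 96.38 mol/min.
Outlet amounts (n = n₀ + ν ξ):
  E: 667 − 2(96.38) = 474.2
  D: 0 + 1(96.38) = 96.38
Total out = 474.2 + 96.38 = 570.6 mol/min.

571 mol/min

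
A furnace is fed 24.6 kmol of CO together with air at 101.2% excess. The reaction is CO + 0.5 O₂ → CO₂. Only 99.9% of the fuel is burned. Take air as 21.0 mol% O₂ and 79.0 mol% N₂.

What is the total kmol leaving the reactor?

130 kmol

Stoichiometric O₂ = 0.5 × 24.6 = 12.3 kmol; O₂ fed = 12.3 × 2.012 = 24.75 kmol.
N₂ fed = 24.75 × 79/21 = 93.1 kmol.
Fuel reacted = 0.999 × 24.6 → ξ = 24.58 kmol.
Outlet (n = n₀ + ν ξ):
  CO: 24.6 − 1(24.58) = 0.0246
  O₂: 24.75 − 0.5(24.58) = 12.46
  N₂: 93.1 (inert)
  CO₂: 0 + 1(24.58) = 24.58
Total out = 0.0246 + 12.46 + 93.1 + 24.58 = 130.2 kmol.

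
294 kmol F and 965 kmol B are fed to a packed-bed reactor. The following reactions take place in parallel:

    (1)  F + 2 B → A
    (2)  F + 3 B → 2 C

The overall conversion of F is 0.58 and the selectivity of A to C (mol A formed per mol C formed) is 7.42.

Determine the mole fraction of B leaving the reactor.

Conversion of F: F consumed = 0.58 × 294 = 170.5 kmol = 1ξ₁ + 1ξ₂.
Selectivity: 1ξ₁ / (2ξ₂) = 7.42 → ξ₁ = 14.84 ξ₂.
Substitute: (1·14.84 + 1) ξ₂ = 170.5 → ξ₂ = 10.77 kmol, ξ₁ = 159.8 kmol.
Outlet amounts (n = n₀ + Σ ν·ξ):
  F: 294 − 1(159.8) − 1(10.77) = 123.5
  B: 965 − 2(159.8) − 3(10.77) = 613.2
  A: 0 + 1(159.8) = 159.8
  C: 0 + 2(10.77) = 21.53
Total out = 918 kmol; y_B = 613.2 / 918 = 0.668.

0.668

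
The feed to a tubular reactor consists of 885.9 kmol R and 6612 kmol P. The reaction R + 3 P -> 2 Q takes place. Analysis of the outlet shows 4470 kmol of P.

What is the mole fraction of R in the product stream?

0.0283

For P: n = n₀ − 3ξ → 4470 = 6612 − 3ξ, giving ξ = 714 kmol.
Outlet amounts (n = n₀ + ν ξ):
  R: 885.9 − 1(714) = 171.9
  P: 6612 − 3(714) = 4470
  Q: 0 + 2(714) = 1428
Total out = 6070 kmol; y_R = 171.9 / 6070 = 0.02832.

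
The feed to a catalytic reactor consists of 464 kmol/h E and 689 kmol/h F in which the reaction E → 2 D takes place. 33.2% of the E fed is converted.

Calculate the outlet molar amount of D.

308 kmol/h

E reacted = 0.332 × 464 = 154 kmol/h; ν_E = −1, so ξ = 154/1 = 154 kmol/h.
Outlet amounts (n = n₀ + ν ξ):
  E: 464 − 1(154) = 310
  D: 0 + 2(154) = 308.1
  F: 689 (inert)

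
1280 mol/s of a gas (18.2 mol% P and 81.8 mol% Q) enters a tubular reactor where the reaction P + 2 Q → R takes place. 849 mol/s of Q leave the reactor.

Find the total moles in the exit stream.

For Q: n = n₀ − 2ξ → 849 = 1047 − 2ξ, giving ξ = 99.02 mol/s.
Outlet amounts (n = n₀ + ν ξ):
  P: 233 − 1(99.02) = 133.9
  Q: 1047 − 2(99.02) = 849
  R: 0 + 1(99.02) = 99.02
Total out = 133.9 + 849 + 99.02 = 1082 mol/s.

1080 mol/s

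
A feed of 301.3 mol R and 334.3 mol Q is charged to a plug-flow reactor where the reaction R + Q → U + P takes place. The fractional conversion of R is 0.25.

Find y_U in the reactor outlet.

R reacted = 0.25 × 301.3 = 75.33 mol; ν_R = −1, so ξ = 75.33/1 = 75.33 mol.
Outlet amounts (n = n₀ + ν ξ):
  R: 301.3 − 1(75.33) = 226
  Q: 334.3 − 1(75.33) = 259
  U: 0 + 1(75.33) = 75.33
  P: 0 + 1(75.33) = 75.33
Total out = 635.6 mol; y_U = 75.33 / 635.6 = 0.1185.

0.119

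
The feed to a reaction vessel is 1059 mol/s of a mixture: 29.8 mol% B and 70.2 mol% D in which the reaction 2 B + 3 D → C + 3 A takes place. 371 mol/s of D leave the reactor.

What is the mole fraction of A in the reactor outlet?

0.398

For D: n = n₀ − 3ξ → 371 = 743.4 − 3ξ, giving ξ = 124.1 mol/s.
Outlet amounts (n = n₀ + ν ξ):
  B: 315.6 − 2(124.1) = 67.3
  D: 743.4 − 3(124.1) = 371
  C: 0 + 1(124.1) = 124.1
  A: 0 + 3(124.1) = 372.4
Total out = 934.9 mol/s; y_A = 372.4 / 934.9 = 0.3984.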